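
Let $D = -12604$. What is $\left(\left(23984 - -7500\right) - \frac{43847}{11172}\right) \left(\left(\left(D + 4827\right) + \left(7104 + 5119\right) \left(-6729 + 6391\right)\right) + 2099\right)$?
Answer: $- \frac{363745540524463}{2793} \approx -1.3023 \cdot 10^{11}$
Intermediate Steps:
$\left(\left(23984 - -7500\right) - \frac{43847}{11172}\right) \left(\left(\left(D + 4827\right) + \left(7104 + 5119\right) \left(-6729 + 6391\right)\right) + 2099\right) = \left(\left(23984 - -7500\right) - \frac{43847}{11172}\right) \left(\left(\left(-12604 + 4827\right) + \left(7104 + 5119\right) \left(-6729 + 6391\right)\right) + 2099\right) = \left(\left(23984 + 7500\right) - \frac{43847}{11172}\right) \left(\left(-7777 + 12223 \left(-338\right)\right) + 2099\right) = \left(31484 - \frac{43847}{11172}\right) \left(\left(-7777 - 4131374\right) + 2099\right) = \frac{351695401 \left(-4139151 + 2099\right)}{11172} = \frac{351695401}{11172} \left(-4137052\right) = - \frac{363745540524463}{2793}$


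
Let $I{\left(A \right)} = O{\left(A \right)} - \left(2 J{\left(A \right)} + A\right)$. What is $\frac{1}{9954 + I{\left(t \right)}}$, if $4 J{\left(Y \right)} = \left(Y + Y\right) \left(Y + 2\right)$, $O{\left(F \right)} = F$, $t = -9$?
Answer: $\frac{1}{9891} \approx 0.0001011$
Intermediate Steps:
$J{\left(Y \right)} = \frac{Y \left(2 + Y\right)}{2}$ ($J{\left(Y \right)} = \frac{\left(Y + Y\right) \left(Y + 2\right)}{4} = \frac{2 Y \left(2 + Y\right)}{4} = \frac{Y \left(2 + Y\right)}{2}$)
$I{\left(A \right)} = - A \left(2 + A\right)$ ($I{\left(A \right)} = A - \left(2 \frac{A \left(2 + A\right)}{2} + A\right) = A - \left(A \left(2 + A\right) + A\right) = A - \left(A + A \left(2 + A\right)\right) = - A \left(2 + A\right)$)
$\frac{1}{9954 + I{\left(t \right)}} = \frac{1}{9954 - - 9 \left(2 - 9\right)} = \frac{1}{9954 - \left(-9\right) \left(-7\right)} = \frac{1}{9954 - 63} = \frac{1}{9891}$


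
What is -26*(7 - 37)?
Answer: 780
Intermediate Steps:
-26*(7 - 37) = -26*(-30) = 780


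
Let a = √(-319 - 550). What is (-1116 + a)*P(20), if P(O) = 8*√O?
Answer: 16*√5*(-1116 + I*√869) ≈ -39927.0 + 1054.7*I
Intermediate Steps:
a = I*√869 (a = √(-869) = I*√869 ≈ 29.479*I)
(-1116 + a)*P(20) = (-1116 + I*√869)*(8*√20) = (-1116 + I*√869)*(8*(2*√5)) = (-1116 + I*√869)*(16*√5) = 16*√5*(-1116 + I*√869)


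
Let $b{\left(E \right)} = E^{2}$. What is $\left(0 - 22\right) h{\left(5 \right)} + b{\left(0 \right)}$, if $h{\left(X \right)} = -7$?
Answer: $154$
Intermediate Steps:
$\left(0 - 22\right) h{\left(5 \right)} + b{\left(0 \right)} = \left(0 - 22\right) \left(-7\right) + 0^{2} = \left(0 - 22\right) \left(-7\right) + 0 = \left(-22\right) \left(-7\right) + 0 = 154 + 0 = 154$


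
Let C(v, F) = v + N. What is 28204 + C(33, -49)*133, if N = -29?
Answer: 28736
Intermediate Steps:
C(v, F) = -29 + v (C(v, F) = v - 29 = -29 + v)
28204 + C(33, -49)*133 = 28204 + (-29 + 33)*133 = 28204 + 4*133 = 28204 + 532 = 28736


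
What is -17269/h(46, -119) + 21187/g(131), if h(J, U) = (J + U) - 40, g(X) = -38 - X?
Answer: 524330/19097 ≈ 27.456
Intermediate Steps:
h(J, U) = -40 + J + U
-17269/h(46, -119) + 21187/g(131) = -17269/(-40 + 46 - 119) + 21187/(-38 - 1*131) = -17269/(-113) + 21187/(-38 - 131) = -17269*(-1/113) + 21187/(-169) = 17269/113 + 21187*(-1/169) = 17269/113 - 21187/169 = 524330/19097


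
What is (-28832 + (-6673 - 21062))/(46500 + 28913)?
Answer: -56567/75413 ≈ -0.75010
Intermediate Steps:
(-28832 + (-6673 - 21062))/(46500 + 28913) = (-28832 - 27735)/75413 = -56567*1/75413 = -56567/75413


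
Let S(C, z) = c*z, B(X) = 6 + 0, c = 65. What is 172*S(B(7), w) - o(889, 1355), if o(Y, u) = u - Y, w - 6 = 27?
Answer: 368474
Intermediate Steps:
w = 33 (w = 6 + 27 = 33)
B(X) = 6
S(C, z) = 65*z
172*S(B(7), w) - o(889, 1355) = 172*(65*33) - (1355 - 1*889) = 172*2145 - (1355 - 889) = 368940 - 1*466 = 368940 - 466 = 368474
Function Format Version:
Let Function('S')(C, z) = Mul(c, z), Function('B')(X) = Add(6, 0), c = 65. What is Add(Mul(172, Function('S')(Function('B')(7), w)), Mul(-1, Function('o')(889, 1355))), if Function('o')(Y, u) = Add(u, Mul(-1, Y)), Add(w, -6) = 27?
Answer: 368474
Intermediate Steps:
w = 33 (w = Add(6, 27) = 33)
Function('B')(X) = 6
Function('S')(C, z) = Mul(65, z)
Add(Mul(172, Function('S')(Function('B')(7), w)), Mul(-1, Function('o')(889, 1355))) = Add(Mul(172, Mul(65, 33)), Mul(-1, Add(1355, Mul(-1, 889)))) = Add(Mul(172, 2145), Mul(-1, Add(1355, -889))) = Add(368940, Mul(-1, 466)) = Add(368940, -466) = 368474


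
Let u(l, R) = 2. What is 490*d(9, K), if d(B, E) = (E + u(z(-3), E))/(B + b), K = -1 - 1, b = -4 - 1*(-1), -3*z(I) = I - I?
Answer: 0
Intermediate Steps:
z(I) = 0 (z(I) = -(I - I)/3 = -1/3*0 = 0)
b = -3 (b = -4 + 1 = -3)
K = -2
d(B, E) = (2 + E)/(-3 + B) (d(B, E) = (E + 2)/(B - 3) = (2 + E)/(-3 + B))
490*d(9, K) = 490*((2 - 2)/(-3 + 9)) = 490*(0/6) = 490*((1/6)*0) = 490*0 = 0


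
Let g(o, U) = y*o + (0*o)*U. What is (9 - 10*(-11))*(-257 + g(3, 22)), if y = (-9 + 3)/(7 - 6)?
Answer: -32725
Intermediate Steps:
y = -6 (y = -6/1 = -6*1 = -6)
g(o, U) = -6*o (g(o, U) = -6*o + (0*o)*U = -6*o + 0*U = -6*o + 0 = -6*o)
(9 - 10*(-11))*(-257 + g(3, 22)) = (9 - 10*(-11))*(-257 - 6*3) = (9 + 110)*(-257 - 18) = 119*(-275) = -32725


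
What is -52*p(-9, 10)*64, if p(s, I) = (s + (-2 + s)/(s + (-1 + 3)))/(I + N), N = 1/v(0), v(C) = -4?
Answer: 53248/21 ≈ 2535.6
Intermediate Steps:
N = -¼ (N = 1/(-4) = -¼ ≈ -0.25000)
p(s, I) = (s + (-2 + s)/(2 + s))/(-¼ + I) (p(s, I) = (s + (-2 + s)/(s + (-1 + 3)))/(I - ¼) = (s + (-2 + s)/(s + 2))/(-¼ + I) = (s + (-2 + s)/(2 + s))/(-¼ + I))
-52*p(-9, 10)*64 = -208*(-2 + (-9)² + 3*(-9))/(-2 - 1*(-9) + 8*10 + 4*10*(-9))*64 = -208*(-2 + 81 - 27)/(-2 + 9 + 80 - 360)*64 = -208*52/(-273)*64 = -208*(-1)*52/273*64 = -52*(-16/21)*64 = (832/21)*64 = 53248/21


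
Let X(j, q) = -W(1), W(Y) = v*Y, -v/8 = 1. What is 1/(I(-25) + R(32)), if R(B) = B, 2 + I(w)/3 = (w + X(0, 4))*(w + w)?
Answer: 1/2576 ≈ 0.00038820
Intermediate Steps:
v = -8 (v = -8*1 = -8)
W(Y) = -8*Y
X(j, q) = 8 (X(j, q) = -(-8) = -1*(-8) = 8)
I(w) = -6 + 6*w*(8 + w) (I(w) = -6 + 3*((w + 8)*(w + w)) = -6 + 3*((8 + w)*(2*w)) = -6 + 3*(2*w*(8 + w)) = -6 + 6*w*(8 + w))
1/(I(-25) + R(32)) = 1/((-6 + 6*(-25)² + 48*(-25)) + 32) = 1/((-6 + 6*625 - 1200) + 32) = 1/((-6 + 3750 - 1200) + 32) = 1/(2544 + 32) = 1/2576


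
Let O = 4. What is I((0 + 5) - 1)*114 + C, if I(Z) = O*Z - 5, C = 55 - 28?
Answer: 1281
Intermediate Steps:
C = 27
I(Z) = -5 + 4*Z (I(Z) = 4*Z - 5 = -5 + 4*Z)
I((0 + 5) - 1)*114 + C = (-5 + 4*((0 + 5) - 1))*114 + 27 = (-5 + 4*(5 - 1))*114 + 27 = (-5 + 4*4)*114 + 27 = (-5 + 16)*114 + 27 = 11*114 + 27 = 1254 + 27 = 1281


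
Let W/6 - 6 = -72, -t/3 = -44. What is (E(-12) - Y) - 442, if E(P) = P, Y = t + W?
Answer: -190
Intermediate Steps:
t = 132 (t = -3*(-44) = 132)
W = -396 (W = 36 + 6*(-72) = 36 - 432 = -396)
Y = -264 (Y = 132 - 396 = -264)
(E(-12) - Y) - 442 = (-12 - 1*(-264)) - 442 = (-12 + 264) - 442 = 252 - 442 = -190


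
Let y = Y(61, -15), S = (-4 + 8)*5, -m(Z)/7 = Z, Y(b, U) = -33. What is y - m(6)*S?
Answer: 807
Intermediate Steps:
m(Z) = -7*Z
S = 20 (S = 4*5 = 20)
y = -33
y - m(6)*S = -33 - (-7*6)*20 = -33 - (-42)*20 = -33 - 1*(-840) = -33 + 840 = 807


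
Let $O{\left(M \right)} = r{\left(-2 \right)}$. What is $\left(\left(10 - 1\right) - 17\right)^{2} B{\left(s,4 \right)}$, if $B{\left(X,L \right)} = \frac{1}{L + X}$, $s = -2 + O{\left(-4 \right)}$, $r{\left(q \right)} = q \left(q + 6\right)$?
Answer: $- \frac{32}{3} \approx -10.667$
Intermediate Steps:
$r{\left(q \right)} = q \left(6 + q\right)$
$O{\left(M \right)} = -8$ ($O{\left(M \right)} = - 2 \left(6 - 2\right) = \left(-2\right) 4 = -8$)
$s = -10$ ($s = -2 - 8 = -10$)
$\left(\left(10 - 1\right) - 17\right)^{2} B{\left(s,4 \right)} = \frac{\left(\left(10 - 1\right) - 17\right)^{2}}{4 - 10} = \frac{\left(9 - 17\right)^{2}}{-6} = \left(-8\right)^{2} \left(- \frac{1}{6}\right) = 64 \left(- \frac{1}{6}\right) = - \frac{32}{3}$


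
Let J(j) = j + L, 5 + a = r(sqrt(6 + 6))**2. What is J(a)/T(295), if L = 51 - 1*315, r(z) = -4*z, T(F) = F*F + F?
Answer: -77/87320 ≈ -0.00088181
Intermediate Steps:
T(F) = F + F**2 (T(F) = F**2 + F = F + F**2)
L = -264 (L = 51 - 315 = -264)
a = 187 (a = -5 + (-4*sqrt(6 + 6))**2 = -5 + (-8*sqrt(3))**2 = -5 + 192 = 187)
J(j) = -264 + j (J(j) = j - 264 = -264 + j)
J(a)/T(295) = (-264 + 187)/((295*(1 + 295))) = -77/(295*296) = -77/87320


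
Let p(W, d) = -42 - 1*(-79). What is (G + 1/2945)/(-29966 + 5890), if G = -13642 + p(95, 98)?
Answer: 10016681/17725955 ≈ 0.56509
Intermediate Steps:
p(W, d) = 37 (p(W, d) = -42 + 79 = 37)
G = -13605 (G = -13642 + 37 = -13605)
(G + 1/2945)/(-29966 + 5890) = (-13605 + 1/2945)/(-29966 + 5890) = (-13605 + 1/2945)/(-24076) = -40066724/2945*(-1/24076) = 10016681/17725955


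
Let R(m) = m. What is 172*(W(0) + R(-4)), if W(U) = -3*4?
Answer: -2752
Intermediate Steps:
W(U) = -12
172*(W(0) + R(-4)) = 172*(-12 - 4) = 172*(-16) = -2752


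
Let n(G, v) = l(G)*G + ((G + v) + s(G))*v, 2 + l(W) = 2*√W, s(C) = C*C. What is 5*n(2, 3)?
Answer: 115 + 20*√2 ≈ 143.28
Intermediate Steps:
s(C) = C²
l(W) = -2 + 2*√W
n(G, v) = G*(-2 + 2*√G) + v*(G + v + G²) (n(G, v) = (-2 + 2*√G)*G + ((G + v) + G²)*v = G*(-2 + 2*√G) + (G + v + G²)*v = G*(-2 + 2*√G) + v*(G + v + G²))
5*n(2, 3) = 5*(3² + 2*3 + 3*2² + 2*2*(-1 + √2)) = 5*(9 + 6 + 3*4 + (-4 + 4*√2)) = 5*(9 + 6 + 12 + (-4 + 4*√2)) = 5*(23 + 4*√2) = 115 + 20*√2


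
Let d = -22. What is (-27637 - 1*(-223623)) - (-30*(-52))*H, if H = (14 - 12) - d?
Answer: 158546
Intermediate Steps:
H = 24 (H = (14 - 12) - 1*(-22) = 2 + 22 = 24)
(-27637 - 1*(-223623)) - (-30*(-52))*H = (-27637 - 1*(-223623)) - (-30*(-52))*24 = (-27637 + 223623) - 1560*24 = 195986 - 1*37440 = 195986 - 37440 = 158546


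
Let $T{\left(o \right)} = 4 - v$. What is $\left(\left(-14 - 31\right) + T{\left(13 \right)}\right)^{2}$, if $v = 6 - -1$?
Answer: $2304$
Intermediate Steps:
$v = 7$ ($v = 6 + 1 = 7$)
$T{\left(o \right)} = -3$ ($T{\left(o \right)} = 4 - 7 = -3$)
$\left(\left(-14 - 31\right) + T{\left(13 \right)}\right)^{2} = \left(\left(-14 - 31\right) - 3\right)^{2} = \left(-45 - 3\right)^{2} = \left(-48\right)^{2} = 2304$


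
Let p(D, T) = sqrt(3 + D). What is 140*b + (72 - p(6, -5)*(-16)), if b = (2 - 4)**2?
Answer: 680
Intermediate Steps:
b = 4 (b = (-2)**2 = 4)
140*b + (72 - p(6, -5)*(-16)) = 140*4 + (72 - sqrt(3 + 6)*(-16)) = 560 + (72 - sqrt(9)*(-16)) = 560 + (72 - 3*(-16)) = 560 + (72 - 1*(-48)) = 560 + (72 + 48) = 560 + 120 = 680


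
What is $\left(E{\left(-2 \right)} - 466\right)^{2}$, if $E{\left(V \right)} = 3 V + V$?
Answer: $224676$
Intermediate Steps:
$E{\left(V \right)} = 4 V$
$\left(E{\left(-2 \right)} - 466\right)^{2} = \left(4 \left(-2\right) - 466\right)^{2} = \left(-8 - 466\right)^{2} = \left(-474\right)^{2} = 224676$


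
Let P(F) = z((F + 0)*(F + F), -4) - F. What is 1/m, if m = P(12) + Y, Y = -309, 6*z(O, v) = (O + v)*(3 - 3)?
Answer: -1/321 ≈ -0.0031153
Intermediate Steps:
z(O, v) = 0 (z(O, v) = ((O + v)*(3 - 3))/6 = ((O + v)*0)/6 = (⅙)*0 = 0)
P(F) = -F (P(F) = 0 - F = -F)
m = -321 (m = -1*12 - 309 = -12 - 309 = -321)
1/m = 1/(-321) = -1/321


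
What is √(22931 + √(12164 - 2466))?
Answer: √(22931 + √9698) ≈ 151.75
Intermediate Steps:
√(22931 + √(12164 - 2466)) = √(22931 + √9698)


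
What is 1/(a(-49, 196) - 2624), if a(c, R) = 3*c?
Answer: -1/2771 ≈ -0.00036088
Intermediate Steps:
1/(a(-49, 196) - 2624) = 1/(3*(-49) - 2624) = 1/(-147 - 2624) = 1/(-2771) = -1/2771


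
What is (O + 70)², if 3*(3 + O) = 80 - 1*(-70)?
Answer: 13689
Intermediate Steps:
O = 47 (O = -3 + (80 - 1*(-70))/3 = -3 + (80 + 70)/3 = -3 + (⅓)*150 = -3 + 50 = 47)
(O + 70)² = (47 + 70)² = 117² = 13689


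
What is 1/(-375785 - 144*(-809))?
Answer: -1/259289 ≈ -3.8567e-6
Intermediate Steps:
1/(-375785 - 144*(-809)) = 1/(-375785 + 116496) = 1/(-259289) = -1/259289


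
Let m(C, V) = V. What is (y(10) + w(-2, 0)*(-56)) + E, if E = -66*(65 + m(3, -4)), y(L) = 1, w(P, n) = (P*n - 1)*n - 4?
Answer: -3801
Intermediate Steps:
w(P, n) = -4 + n*(-1 + P*n) (w(P, n) = (-1 + P*n)*n - 4 = n*(-1 + P*n) - 4 = -4 + n*(-1 + P*n))
E = -4026 (E = -66*(65 - 4) = -66*61 = -4026)
(y(10) + w(-2, 0)*(-56)) + E = (1 + (-4 - 1*0 - 2*0²)*(-56)) - 4026 = (1 + (-4 + 0 - 2*0)*(-56)) - 4026 = (1 + (-4 + 0 + 0)*(-56)) - 4026 = (1 - 4*(-56)) - 4026 = (1 + 224) - 4026 = 225 - 4026 = -3801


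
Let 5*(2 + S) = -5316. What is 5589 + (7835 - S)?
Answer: 72446/5 ≈ 14489.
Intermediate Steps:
S = -5326/5 (S = -2 + (⅕)*(-5316) = -2 - 5316/5 = -5326/5 ≈ -1065.2)
5589 + (7835 - S) = 5589 + (7835 - 1*(-5326/5)) = 5589 + (7835 + 5326/5) = 5589 + 44501/5 = 72446/5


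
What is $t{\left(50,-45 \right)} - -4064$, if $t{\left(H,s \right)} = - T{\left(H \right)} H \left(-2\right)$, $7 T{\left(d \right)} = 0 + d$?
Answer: $\frac{33448}{7} \approx 4778.3$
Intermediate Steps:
$T{\left(d \right)} = \frac{d}{7}$ ($T{\left(d \right)} = \frac{0 + d}{7} = \frac{d}{7}$)
$t{\left(H,s \right)} = \frac{2 H^{2}}{7}$ ($t{\left(H,s \right)} = - \frac{H}{7} H \left(-2\right) = - \frac{H^{2}}{7} \left(-2\right) = - \frac{\left(-2\right) H^{2}}{7} = \frac{2 H^{2}}{7}$)
$t{\left(50,-45 \right)} - -4064 = \frac{2 \cdot 50^{2}}{7} - -4064 = \frac{2}{7} \cdot 2500 + 4064 = \frac{5000}{7} + 4064 = \frac{33448}{7}$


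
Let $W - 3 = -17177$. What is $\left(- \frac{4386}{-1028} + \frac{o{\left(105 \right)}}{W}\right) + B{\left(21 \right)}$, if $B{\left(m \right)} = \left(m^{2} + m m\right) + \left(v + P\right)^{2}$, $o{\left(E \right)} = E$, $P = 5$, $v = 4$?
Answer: $\frac{2134607370}{2206859} \approx 967.26$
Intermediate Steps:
$W = -17174$ ($W = 3 - 17177 = -17174$)
$B{\left(m \right)} = 81 + 2 m^{2}$ ($B{\left(m \right)} = \left(m^{2} + m m\right) + \left(4 + 5\right)^{2} = \left(m^{2} + m^{2}\right) + 9^{2} = 2 m^{2} + 81 = 81 + 2 m^{2}$)
$\left(- \frac{4386}{-1028} + \frac{o{\left(105 \right)}}{W}\right) + B{\left(21 \right)} = \left(- \frac{4386}{-1028} + \frac{105}{-17174}\right) + \left(81 + 2 \cdot 21^{2}\right) = \left(\left(-4386\right) \left(- \frac{1}{1028}\right) + 105 \left(- \frac{1}{17174}\right)\right) + \left(81 + 2 \cdot 441\right) = \left(\frac{2193}{514} - \frac{105}{17174}\right) + \left(81 + 882\right) = \frac{9402153}{2206859} + 963 = \frac{2134607370}{2206859}$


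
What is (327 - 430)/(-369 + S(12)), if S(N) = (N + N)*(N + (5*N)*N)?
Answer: -103/17199 ≈ -0.0059887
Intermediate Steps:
S(N) = 2*N*(N + 5*N²) (S(N) = (2*N)*(N + 5*N²) = 2*N*(N + 5*N²))
(327 - 430)/(-369 + S(12)) = (327 - 430)/(-369 + 12²*(2 + 10*12)) = -103/(-369 + 144*(2 + 120)) = -103/(-369 + 144*122) = -103/(-369 + 17568) = -103/17199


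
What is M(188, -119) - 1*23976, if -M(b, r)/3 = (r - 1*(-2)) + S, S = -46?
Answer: -23487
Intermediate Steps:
M(b, r) = 132 - 3*r (M(b, r) = -3*((r - 1*(-2)) - 46) = -3*((r + 2) - 46) = -3*((2 + r) - 46) = -3*(-44 + r) = 132 - 3*r)
M(188, -119) - 1*23976 = (132 - 3*(-119)) - 1*23976 = (132 + 357) - 23976 = 489 - 23976 = -23487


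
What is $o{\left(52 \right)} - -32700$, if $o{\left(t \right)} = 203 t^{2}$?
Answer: $581612$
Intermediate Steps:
$o{\left(52 \right)} - -32700 = 203 \cdot 52^{2} - -32700 = 203 \cdot 2704 + 32700 = 548912 + 32700 = 581612$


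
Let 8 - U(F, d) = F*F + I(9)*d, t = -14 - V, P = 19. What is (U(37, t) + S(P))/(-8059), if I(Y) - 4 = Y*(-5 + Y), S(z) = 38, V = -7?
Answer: 1043/8059 ≈ 0.12942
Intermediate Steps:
t = -7 (t = -14 - 1*(-7) = -14 + 7 = -7)
I(Y) = 4 + Y*(-5 + Y)
U(F, d) = 8 - F² - 40*d (U(F, d) = 8 - (F*F + (4 + 9² - 5*9)*d) = 8 - (F² + (4 + 81 - 45)*d) = 8 - (F² + 40*d) = 8 + (-F² - 40*d) = 8 - F² - 40*d)
(U(37, t) + S(P))/(-8059) = ((8 - 1*37² - 40*(-7)) + 38)/(-8059) = ((8 - 1*1369 + 280) + 38)*(-1/8059) = ((8 - 1369 + 280) + 38)*(-1/8059) = (-1081 + 38)*(-1/8059) = -1043*(-1/8059) = 1043/8059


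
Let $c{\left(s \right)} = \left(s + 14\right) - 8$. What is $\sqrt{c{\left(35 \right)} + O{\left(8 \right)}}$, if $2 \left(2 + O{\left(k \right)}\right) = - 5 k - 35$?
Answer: $\frac{\sqrt{6}}{2} \approx 1.2247$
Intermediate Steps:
$c{\left(s \right)} = 6 + s$ ($c{\left(s \right)} = \left(14 + s\right) - 8 = 6 + s$)
$O{\left(k \right)} = - \frac{39}{2} - \frac{5 k}{2}$ ($O{\left(k \right)} = -2 + \frac{- 5 k - 35}{2} = -2 + \frac{-35 - 5 k}{2} = -2 - \left(\frac{35}{2} + \frac{5 k}{2}\right) = - \frac{39}{2} - \frac{5 k}{2}$)
$\sqrt{c{\left(35 \right)} + O{\left(8 \right)}} = \sqrt{\left(6 + 35\right) - \frac{79}{2}} = \sqrt{41 - \frac{79}{2}} = \sqrt{\frac{3}{2}} = \frac{\sqrt{6}}{2}$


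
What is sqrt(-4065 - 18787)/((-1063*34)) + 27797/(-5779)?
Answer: -27797/5779 - I*sqrt(5713)/18071 ≈ -4.81 - 0.0041826*I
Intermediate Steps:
sqrt(-4065 - 18787)/((-1063*34)) + 27797/(-5779) = sqrt(-22852)/(-36142) + 27797*(-1/5779) = (2*I*sqrt(5713))*(-1/36142) - 27797/5779 = -I*sqrt(5713)/18071 - 27797/5779 = -27797/5779 - I*sqrt(5713)/18071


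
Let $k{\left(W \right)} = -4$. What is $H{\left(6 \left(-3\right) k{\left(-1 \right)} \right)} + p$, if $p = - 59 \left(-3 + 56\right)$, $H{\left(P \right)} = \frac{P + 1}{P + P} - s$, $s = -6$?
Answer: $- \frac{449351}{144} \approx -3120.5$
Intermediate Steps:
$H{\left(P \right)} = 6 + \frac{1 + P}{2 P}$ ($H{\left(P \right)} = \frac{P + 1}{P + P} - -6 = \frac{1 + P}{2 P} + 6 = 6 + \frac{1 + P}{2 P}$)
$p = -3127$ ($p = \left(-59\right) 53 = -3127$)
$H{\left(6 \left(-3\right) k{\left(-1 \right)} \right)} + p = \frac{1 + 13 \cdot 6 \left(-3\right) \left(-4\right)}{2 \cdot 6 \left(-3\right) \left(-4\right)} - 3127 = \frac{1 + 13 \left(\left(-18\right) \left(-4\right)\right)}{2 \left(\left(-18\right) \left(-4\right)\right)} - 3127 = \frac{1 + 13 \cdot 72}{2 \cdot 72} - 3127 = \frac{1}{2} \cdot \frac{1}{72} \left(1 + 936\right) - 3127 = \frac{1}{2} \cdot \frac{1}{72} \cdot 937 - 3127 = \frac{937}{144} - 3127 = - \frac{449351}{144}$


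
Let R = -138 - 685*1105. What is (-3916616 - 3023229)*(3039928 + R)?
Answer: -15842729255925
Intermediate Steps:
R = -757063 (R = -138 - 756925 = -757063)
(-3916616 - 3023229)*(3039928 + R) = (-3916616 - 3023229)*(3039928 - 757063) = -6939845*2282865 = -15842729255925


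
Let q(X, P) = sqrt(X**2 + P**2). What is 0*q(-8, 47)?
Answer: 0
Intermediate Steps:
q(X, P) = sqrt(P**2 + X**2)
0*q(-8, 47) = 0*sqrt(47**2 + (-8)**2) = 0*sqrt(2209 + 64) = 0*sqrt(2273) = 0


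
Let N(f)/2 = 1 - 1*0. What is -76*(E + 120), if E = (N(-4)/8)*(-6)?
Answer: -9006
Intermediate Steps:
N(f) = 2 (N(f) = 2*(1 - 1*0) = 2*(1 + 0) = 2*1 = 2)
E = -3/2 (E = (2/8)*(-6) = (2*(⅛))*(-6) = (¼)*(-6) = -3/2 ≈ -1.5000)
-76*(E + 120) = -76*(-3/2 + 120) = -76*237/2 = -9006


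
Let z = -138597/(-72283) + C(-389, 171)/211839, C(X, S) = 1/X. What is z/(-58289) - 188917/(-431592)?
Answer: 3123182765952933711721/7135631005729098407304 ≈ 0.43769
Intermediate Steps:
z = 11421137132204/5956507431993 (z = -138597/(-72283) + 1/(-389*211839) = -138597*(-1/72283) - 1/389*1/211839 = 138597/72283 - 1/82405371 = 11421137132204/5956507431993 ≈ 1.9174)
z/(-58289) - 188917/(-431592) = (11421137132204/5956507431993)/(-58289) - 188917/(-431592) = (11421137132204/5956507431993)*(-1/58289) - 188917*(-1/431592) = -11421137132204/347198861703439977 + 188917/431592 = 3123182765952933711721/7135631005729098407304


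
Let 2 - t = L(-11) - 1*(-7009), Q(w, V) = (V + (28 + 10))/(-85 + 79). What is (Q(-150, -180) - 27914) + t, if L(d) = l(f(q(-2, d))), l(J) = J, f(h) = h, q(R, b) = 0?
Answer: -104692/3 ≈ -34897.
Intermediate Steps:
L(d) = 0
Q(w, V) = -19/3 - V/6 (Q(w, V) = (V + 38)/(-6) = (38 + V)*(-1/6) = -19/3 - V/6)
t = -7007 (t = 2 - (0 - 1*(-7009)) = 2 - (0 + 7009) = 2 - 1*7009 = 2 - 7009 = -7007)
(Q(-150, -180) - 27914) + t = ((-19/3 - 1/6*(-180)) - 27914) - 7007 = ((-19/3 + 30) - 27914) - 7007 = (71/3 - 27914) - 7007 = -83671/3 - 7007 = -104692/3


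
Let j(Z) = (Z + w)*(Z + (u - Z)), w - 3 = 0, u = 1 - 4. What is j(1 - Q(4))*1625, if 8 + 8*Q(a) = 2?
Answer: -92625/4 ≈ -23156.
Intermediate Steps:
u = -3
w = 3 (w = 3 + 0 = 3)
Q(a) = -3/4 (Q(a) = -1 + (1/8)*2 = -1 + 1/4 = -3/4)
j(Z) = -9 - 3*Z (j(Z) = (Z + 3)*(Z + (-3 - Z)) = (3 + Z)*(-3) = -9 - 3*Z)
j(1 - Q(4))*1625 = (-9 - 3*(1 - 1*(-3/4)))*1625 = (-9 - 3*(1 + 3/4))*1625 = (-9 - 3*7/4)*1625 = (-9 - 21/4)*1625 = -57/4*1625 = -92625/4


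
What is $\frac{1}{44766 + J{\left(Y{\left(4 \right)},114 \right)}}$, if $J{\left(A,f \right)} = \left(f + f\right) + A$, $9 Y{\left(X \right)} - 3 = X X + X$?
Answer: $\frac{9}{404969} \approx 2.2224 \cdot 10^{-5}$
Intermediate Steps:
$Y{\left(X \right)} = \frac{1}{3} + \frac{X}{9} + \frac{X^{2}}{9}$ ($Y{\left(X \right)} = \frac{1}{3} + \frac{X X + X}{9} = \frac{1}{3} + \frac{X^{2} + X}{9} = \frac{1}{3} + \frac{X + X^{2}}{9} = \frac{1}{3} + \left(\frac{X}{9} + \frac{X^{2}}{9}\right) = \frac{1}{3} + \frac{X}{9} + \frac{X^{2}}{9}$)
$J{\left(A,f \right)} = A + 2 f$ ($J{\left(A,f \right)} = 2 f + A = A + 2 f$)
$\frac{1}{44766 + J{\left(Y{\left(4 \right)},114 \right)}} = \frac{1}{44766 + \left(\left(\frac{1}{3} + \frac{1}{9} \cdot 4 + \frac{4^{2}}{9}\right) + 2 \cdot 114\right)} = \frac{1}{44766 + \left(\left(\frac{1}{3} + \frac{4}{9} + \frac{1}{9} \cdot 16\right) + 228\right)} = \frac{1}{44766 + \left(\left(\frac{1}{3} + \frac{4}{9} + \frac{16}{9}\right) + 228\right)} = \frac{1}{44766 + \left(\frac{23}{9} + 228\right)} = \frac{1}{44766 + \frac{2075}{9}} = \frac{1}{\frac{404969}{9}} = \frac{9}{404969}$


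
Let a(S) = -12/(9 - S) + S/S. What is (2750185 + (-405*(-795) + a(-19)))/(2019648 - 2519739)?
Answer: -21505124/3500637 ≈ -6.1432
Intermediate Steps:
a(S) = 1 - 12/(9 - S) (a(S) = -12/(9 - S) + 1 = 1 - 12/(9 - S))
(2750185 + (-405*(-795) + a(-19)))/(2019648 - 2519739) = (2750185 + (-405*(-795) + (3 - 19)/(-9 - 19)))/(2019648 - 2519739) = (2750185 + (321975 - 16/(-28)))/(-500091) = (2750185 + (321975 - 1/28*(-16)))*(-1/500091) = (2750185 + (321975 + 4/7))*(-1/500091) = (2750185 + 2253829/7)*(-1/500091) = (21505124/7)*(-1/500091) = -21505124/3500637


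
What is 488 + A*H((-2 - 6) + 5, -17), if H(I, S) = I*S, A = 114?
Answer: 6302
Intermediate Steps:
488 + A*H((-2 - 6) + 5, -17) = 488 + 114*(((-2 - 6) + 5)*(-17)) = 488 + 114*((-8 + 5)*(-17)) = 488 + 114*(-3*(-17)) = 488 + 114*51 = 488 + 5814 = 6302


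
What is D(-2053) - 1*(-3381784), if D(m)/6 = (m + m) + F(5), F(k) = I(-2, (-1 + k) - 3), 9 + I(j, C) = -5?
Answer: 3357064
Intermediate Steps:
I(j, C) = -14 (I(j, C) = -9 - 5 = -14)
F(k) = -14
D(m) = -84 + 12*m (D(m) = 6*((m + m) - 14) = 6*(2*m - 14) = 6*(-14 + 2*m) = -84 + 12*m)
D(-2053) - 1*(-3381784) = (-84 + 12*(-2053)) - 1*(-3381784) = (-84 - 24636) + 3381784 = -24720 + 3381784 = 3357064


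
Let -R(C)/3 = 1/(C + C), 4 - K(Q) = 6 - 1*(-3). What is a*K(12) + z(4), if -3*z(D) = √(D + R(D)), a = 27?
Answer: -135 - √58/12 ≈ -135.63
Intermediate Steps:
K(Q) = -5 (K(Q) = 4 - (6 - 1*(-3)) = 4 - (6 + 3) = 4 - 1*9 = 4 - 9 = -5)
R(C) = -3/(2*C) (R(C) = -3/(C + C) = -3*1/(2*C) = -3/(2*C))
z(D) = -√(D - 3/(2*D))/3
a*K(12) + z(4) = 27*(-5) - √(-6/4 + 4*4)/6 = -135 - √(-6*¼ + 16)/6 = -135 - √(-3/2 + 16)/6 = -135 - √58/12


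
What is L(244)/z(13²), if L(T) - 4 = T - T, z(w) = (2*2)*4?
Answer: ¼ ≈ 0.25000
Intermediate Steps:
z(w) = 16 (z(w) = 4*4 = 16)
L(T) = 4 (L(T) = 4 + (T - T) = 4 + 0 = 4)
L(244)/z(13²) = 4/16 = 4*(1/16) = ¼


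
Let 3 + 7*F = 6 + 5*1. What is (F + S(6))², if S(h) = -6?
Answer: 1156/49 ≈ 23.592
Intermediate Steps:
F = 8/7 (F = -3/7 + (6 + 5*1)/7 = -3/7 + (6 + 5)/7 = -3/7 + (⅐)*11 = -3/7 + 11/7 = 8/7 ≈ 1.1429)
(F + S(6))² = (8/7 - 6)² = (-34/7)² = 1156/49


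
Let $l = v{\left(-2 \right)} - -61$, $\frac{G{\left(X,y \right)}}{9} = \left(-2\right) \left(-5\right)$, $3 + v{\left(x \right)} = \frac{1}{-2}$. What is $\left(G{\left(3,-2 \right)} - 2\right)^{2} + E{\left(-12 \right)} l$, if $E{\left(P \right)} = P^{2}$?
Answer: $16024$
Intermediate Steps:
$v{\left(x \right)} = - \frac{7}{2}$ ($v{\left(x \right)} = -3 + \frac{1}{-2} = -3 - \frac{1}{2} = - \frac{7}{2}$)
$G{\left(X,y \right)} = 90$ ($G{\left(X,y \right)} = 9 \left(\left(-2\right) \left(-5\right)\right) = 9 \cdot 10 = 90$)
$l = \frac{115}{2}$ ($l = - \frac{7}{2} - -61 = - \frac{7}{2} + 61 = \frac{115}{2} \approx 57.5$)
$\left(G{\left(3,-2 \right)} - 2\right)^{2} + E{\left(-12 \right)} l = \left(90 - 2\right)^{2} + \left(-12\right)^{2} \cdot \frac{115}{2} = 88^{2} + 144 \cdot \frac{115}{2} = 7744 + 8280 = 16024$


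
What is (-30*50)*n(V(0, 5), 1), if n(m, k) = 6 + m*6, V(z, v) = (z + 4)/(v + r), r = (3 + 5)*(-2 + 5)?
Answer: -297000/29 ≈ -10241.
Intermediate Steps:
r = 24 (r = 8*3 = 24)
V(z, v) = (4 + z)/(24 + v) (V(z, v) = (z + 4)/(v + 24) = (4 + z)/(24 + v))
n(m, k) = 6 + 6*m
(-30*50)*n(V(0, 5), 1) = (-30*50)*(6 + 6*((4 + 0)/(24 + 5))) = -1500*(6 + 6*(4/29)) = -1500*(6 + 24/29) = -1500*198/29 = -297000/29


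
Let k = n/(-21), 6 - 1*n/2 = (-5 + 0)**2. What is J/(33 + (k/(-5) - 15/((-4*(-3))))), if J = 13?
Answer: 5460/13183 ≈ 0.41417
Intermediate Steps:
n = -38 (n = 12 - 2*(-5 + 0)**2 = 12 - 2*(-5)**2 = 12 - 2*25 = 12 - 50 = -38)
k = 38/21 (k = -38/(-21) = -38*(-1/21) = 38/21 ≈ 1.8095)
J/(33 + (k/(-5) - 15/((-4*(-3))))) = 13/(33 + ((38/21)/(-5) - 15/((-4*(-3))))) = 13/(33 + ((38/21)*(-1/5) - 15/12)) = 13/(33 + (-38/105 - 15*1/12)) = 13/(33 + (-38/105 - 5/4)) = 13/(33 - 677/420) = 13/(13183/420) = 13*(420/13183) = 5460/13183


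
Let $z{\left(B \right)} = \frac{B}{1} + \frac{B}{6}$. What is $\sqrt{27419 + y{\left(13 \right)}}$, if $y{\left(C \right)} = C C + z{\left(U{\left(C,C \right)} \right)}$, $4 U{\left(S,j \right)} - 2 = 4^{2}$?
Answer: $\frac{\sqrt{110373}}{2} \approx 166.11$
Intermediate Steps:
$U{\left(S,j \right)} = \frac{9}{2}$ ($U{\left(S,j \right)} = \frac{1}{2} + \frac{4^{2}}{4} = \frac{1}{2} + \frac{1}{4} \cdot 16 = \frac{1}{2} + 4 = \frac{9}{2}$)
$z{\left(B \right)} = \frac{7 B}{6}$ ($z{\left(B \right)} = B 1 + B \frac{1}{6} = B + \frac{B}{6} = \frac{7 B}{6}$)
$y{\left(C \right)} = \frac{21}{4} + C^{2}$ ($y{\left(C \right)} = C C + \frac{7}{6} \cdot \frac{9}{2} = C^{2} + \frac{21}{4} = \frac{21}{4} + C^{2}$)
$\sqrt{27419 + y{\left(13 \right)}} = \sqrt{27419 + \left(\frac{21}{4} + 13^{2}\right)} = \sqrt{27419 + \left(\frac{21}{4} + 169\right)} = \sqrt{27419 + \frac{697}{4}} = \sqrt{\frac{110373}{4}} = \frac{\sqrt{110373}}{2}$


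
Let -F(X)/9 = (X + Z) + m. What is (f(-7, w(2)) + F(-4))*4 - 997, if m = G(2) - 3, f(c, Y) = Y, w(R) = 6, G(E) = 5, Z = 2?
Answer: -973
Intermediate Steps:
m = 2 (m = 5 - 3 = 2)
F(X) = -36 - 9*X (F(X) = -9*((X + 2) + 2) = -9*((2 + X) + 2) = -9*(4 + X) = -36 - 9*X)
(f(-7, w(2)) + F(-4))*4 - 997 = (6 + (-36 - 9*(-4)))*4 - 997 = (6 + (-36 + 36))*4 - 997 = (6 + 0)*4 - 997 = 6*4 - 997 = 24 - 997 = -973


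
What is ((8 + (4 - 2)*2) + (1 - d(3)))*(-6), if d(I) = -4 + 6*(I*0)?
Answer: -102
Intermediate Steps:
d(I) = -4 (d(I) = -4 + 6*0 = -4 + 0 = -4)
((8 + (4 - 2)*2) + (1 - d(3)))*(-6) = ((8 + (4 - 2)*2) + (1 - 1*(-4)))*(-6) = ((8 + 2*2) + (1 + 4))*(-6) = ((8 + 4) + 5)*(-6) = (12 + 5)*(-6) = 17*(-6) = -102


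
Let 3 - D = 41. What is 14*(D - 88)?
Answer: -1764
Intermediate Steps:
D = -38 (D = 3 - 1*41 = 3 - 41 = -38)
14*(D - 88) = 14*(-38 - 88) = 14*(-126) = -1764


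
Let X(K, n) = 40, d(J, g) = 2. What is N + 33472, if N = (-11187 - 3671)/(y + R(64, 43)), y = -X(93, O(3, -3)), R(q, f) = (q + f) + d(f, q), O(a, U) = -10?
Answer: 99770/3 ≈ 33257.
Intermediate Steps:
R(q, f) = 2 + f + q (R(q, f) = (q + f) + 2 = (f + q) + 2 = 2 + f + q)
y = -40 (y = -1*40 = -40)
N = -646/3 (N = (-11187 - 3671)/(-40 + (2 + 43 + 64)) = -14858/(-40 + 109) = -14858/69 = -14858*1/69 = -646/3 ≈ -215.33)
N + 33472 = -646/3 + 33472 = 99770/3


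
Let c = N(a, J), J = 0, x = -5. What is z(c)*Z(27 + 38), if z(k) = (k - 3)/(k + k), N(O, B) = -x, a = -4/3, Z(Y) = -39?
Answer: -39/5 ≈ -7.8000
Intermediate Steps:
a = -4/3 (a = -4*1/3 = -4/3 ≈ -1.3333)
N(O, B) = 5 (N(O, B) = -1*(-5) = 5)
c = 5
z(k) = (-3 + k)/(2*k) (z(k) = (-3 + k)/((2*k)) = (-3 + k)*(1/(2*k)) = (-3 + k)/(2*k))
z(c)*Z(27 + 38) = ((1/2)*(-3 + 5)/5)*(-39) = ((1/2)*(1/5)*2)*(-39) = (1/5)*(-39) = -39/5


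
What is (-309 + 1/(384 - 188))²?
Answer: 3667876969/38416 ≈ 95478.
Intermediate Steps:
(-309 + 1/(384 - 188))² = (-309 + 1/196)² = (-60563/196)² = 3667876969/38416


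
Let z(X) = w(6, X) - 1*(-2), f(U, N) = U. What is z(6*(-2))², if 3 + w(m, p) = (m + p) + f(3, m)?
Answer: 16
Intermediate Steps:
w(m, p) = m + p (w(m, p) = -3 + ((m + p) + 3) = -3 + (3 + m + p) = m + p)
z(X) = 8 + X (z(X) = (6 + X) - 1*(-2) = (6 + X) + 2 = 8 + X)
z(6*(-2))² = (8 + 6*(-2))² = (8 - 12)² = (-4)² = 16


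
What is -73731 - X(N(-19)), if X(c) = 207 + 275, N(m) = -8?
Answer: -74213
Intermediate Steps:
X(c) = 482
-73731 - X(N(-19)) = -73731 - 1*482 = -73731 - 482 = -74213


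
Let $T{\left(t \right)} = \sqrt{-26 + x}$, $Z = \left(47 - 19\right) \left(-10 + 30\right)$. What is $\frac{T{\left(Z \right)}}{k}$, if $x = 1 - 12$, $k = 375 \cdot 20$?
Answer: $\frac{i \sqrt{37}}{7500} \approx 0.00081103 i$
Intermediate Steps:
$Z = 560$ ($Z = 28 \cdot 20 = 560$)
$k = 7500$
$x = -11$ ($x = 1 - 12 = -11$)
$T{\left(t \right)} = i \sqrt{37}$ ($T{\left(t \right)} = \sqrt{-26 - 11} = \sqrt{-37} = i \sqrt{37}$)
$\frac{T{\left(Z \right)}}{k} = \frac{i \sqrt{37}}{7500}$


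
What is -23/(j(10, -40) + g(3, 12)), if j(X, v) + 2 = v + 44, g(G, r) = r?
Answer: -23/14 ≈ -1.6429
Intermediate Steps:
j(X, v) = 42 + v (j(X, v) = -2 + (v + 44) = -2 + (44 + v) = 42 + v)
-23/(j(10, -40) + g(3, 12)) = -23/((42 - 40) + 12) = -23/(2 + 12) = -23/14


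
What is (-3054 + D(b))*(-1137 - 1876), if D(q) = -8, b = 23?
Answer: 9225806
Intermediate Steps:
(-3054 + D(b))*(-1137 - 1876) = (-3054 - 8)*(-1137 - 1876) = -3062*(-3013) = 9225806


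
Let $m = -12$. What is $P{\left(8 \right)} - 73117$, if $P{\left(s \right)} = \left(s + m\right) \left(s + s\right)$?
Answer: $-73181$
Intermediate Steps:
$P{\left(s \right)} = 2 s \left(-12 + s\right)$ ($P{\left(s \right)} = \left(s - 12\right) \left(s + s\right) = \left(-12 + s\right) 2 s = 2 s \left(-12 + s\right)$)
$P{\left(8 \right)} - 73117 = 2 \cdot 8 \left(-12 + 8\right) - 73117 = 2 \cdot 8 \left(-4\right) - 73117 = -64 - 73117 = -73181$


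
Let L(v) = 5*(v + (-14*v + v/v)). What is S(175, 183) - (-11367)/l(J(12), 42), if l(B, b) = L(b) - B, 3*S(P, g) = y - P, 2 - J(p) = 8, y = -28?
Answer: -586058/8157 ≈ -71.847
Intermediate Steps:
J(p) = -6 (J(p) = 2 - 1*8 = 2 - 8 = -6)
L(v) = 5 - 65*v (L(v) = 5*(v + (-14*v + 1)) = 5*(v + (1 - 14*v)) = 5*(1 - 13*v) = 5 - 65*v)
S(P, g) = -28/3 - P/3 (S(P, g) = (-28 - P)/3 = -28/3 - P/3)
l(B, b) = 5 - B - 65*b (l(B, b) = (5 - 65*b) - B = 5 - B - 65*b)
S(175, 183) - (-11367)/l(J(12), 42) = (-28/3 - ⅓*175) - (-11367)/(5 - 1*(-6) - 65*42) = (-28/3 - 175/3) - (-11367)/(5 + 6 - 2730) = -203/3 - (-11367)/(-2719) = -203/3 - (-11367)*(-1)/2719 = -203/3 - 1*11367/2719 = -203/3 - 11367/2719 = -586058/8157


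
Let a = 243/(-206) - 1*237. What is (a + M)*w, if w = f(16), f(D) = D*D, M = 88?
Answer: -3959936/103 ≈ -38446.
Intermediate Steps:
f(D) = D²
w = 256 (w = 16² = 256)
a = -49065/206 (a = 243*(-1/206) - 237 = -243/206 - 237 = -49065/206 ≈ -238.18)
(a + M)*w = (-49065/206 + 88)*256 = -30937/206*256 = -3959936/103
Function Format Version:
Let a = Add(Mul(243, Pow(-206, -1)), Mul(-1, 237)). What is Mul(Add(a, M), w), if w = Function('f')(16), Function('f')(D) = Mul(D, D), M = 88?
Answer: Rational(-3959936, 103) ≈ -38446.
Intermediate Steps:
Function('f')(D) = Pow(D, 2)
w = 256 (w = Pow(16, 2) = 256)
a = Rational(-49065, 206) (a = Add(Mul(243, Rational(-1, 206)), -237) = Add(Rational(-243, 206), -237) = Rational(-49065, 206) ≈ -238.18)
Mul(Add(a, M), w) = Mul(Add(Rational(-49065, 206), 88), 256) = Mul(Rational(-30937, 206), 256) = Rational(-3959936, 103)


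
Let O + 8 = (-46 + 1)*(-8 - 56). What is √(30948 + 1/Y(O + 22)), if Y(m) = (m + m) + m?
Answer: √2332771242234/8682 ≈ 175.92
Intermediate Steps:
O = 2872 (O = -8 + (-46 + 1)*(-8 - 56) = -8 - 45*(-64) = -8 + 2880 = 2872)
Y(m) = 3*m (Y(m) = 2*m + m = 3*m)
√(30948 + 1/Y(O + 22)) = √(30948 + 1/(3*(2872 + 22))) = √(30948 + 1/(3*2894)) = √(30948 + 1/8682) = √(268690537/8682) = √2332771242234/8682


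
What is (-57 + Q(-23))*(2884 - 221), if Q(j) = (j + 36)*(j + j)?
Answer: -1744265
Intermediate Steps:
Q(j) = 2*j*(36 + j) (Q(j) = (36 + j)*(2*j) = 2*j*(36 + j))
(-57 + Q(-23))*(2884 - 221) = (-57 + 2*(-23)*(36 - 23))*(2884 - 221) = (-57 + 2*(-23)*13)*2663 = (-57 - 598)*2663 = -655*2663 = -1744265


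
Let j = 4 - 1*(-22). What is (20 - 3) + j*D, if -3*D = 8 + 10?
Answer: -139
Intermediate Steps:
D = -6 (D = -(8 + 10)/3 = -⅓*18 = -6)
j = 26 (j = 4 + 22 = 26)
(20 - 3) + j*D = (20 - 3) + 26*(-6) = 17 - 156 = -139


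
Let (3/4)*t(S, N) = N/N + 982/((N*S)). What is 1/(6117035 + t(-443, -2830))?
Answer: 626845/3834433641023 ≈ 1.6348e-7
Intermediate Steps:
t(S, N) = 4/3 + 3928/(3*N*S) (t(S, N) = 4*(N/N + 982/((N*S)))/3 = 4*(1 + 982*(1/(N*S)))/3 = 4*(1 + 982/(N*S))/3 = 4/3 + 3928/(3*N*S))
1/(6117035 + t(-443, -2830)) = 1/(6117035 + (4/3 + (3928/3)/(-2830*(-443)))) = 1/(6117035 + (4/3 + (3928/3)*(-1/2830)*(-1/443))) = 1/(6117035 + (4/3 + 1964/1880535)) = 1/(6117035 + 836448/626845) = 1/(3834433641023/626845) = 626845/3834433641023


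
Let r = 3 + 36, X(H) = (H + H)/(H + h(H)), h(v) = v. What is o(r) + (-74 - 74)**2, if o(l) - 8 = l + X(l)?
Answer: 21952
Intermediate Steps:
X(H) = 1 (X(H) = (H + H)/(H + H) = (2*H)/((2*H)) = (2*H)*(1/(2*H)) = 1)
r = 39
o(l) = 9 + l (o(l) = 8 + (l + 1) = 8 + (1 + l) = 9 + l)
o(r) + (-74 - 74)**2 = (9 + 39) + (-74 - 74)**2 = 48 + (-148)**2 = 48 + 21904 = 21952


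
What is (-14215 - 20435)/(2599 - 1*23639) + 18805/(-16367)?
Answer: 17145935/34436168 ≈ 0.49790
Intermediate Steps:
(-14215 - 20435)/(2599 - 1*23639) + 18805/(-16367) = -34650/(2599 - 23639) + 18805*(-1/16367) = -34650/(-21040) - 18805/16367 = -34650*(-1/21040) - 18805/16367 = 3465/2104 - 18805/16367 = 17145935/34436168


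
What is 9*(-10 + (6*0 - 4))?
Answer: -126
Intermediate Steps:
9*(-10 + (6*0 - 4)) = 9*(-10 + (0 - 4)) = 9*(-10 - 4) = 9*(-14) = -126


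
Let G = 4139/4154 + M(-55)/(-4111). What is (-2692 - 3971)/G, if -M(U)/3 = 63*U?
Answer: 113784677322/26165401 ≈ 4348.7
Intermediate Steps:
M(U) = -189*U
G = -26165401/17077094 (G = 4139/4154 - 189*(-55)/(-4111) = 4139*(1/4154) + 10395*(-1/4111) = 4139/4154 - 10395/4111 = -26165401/17077094 ≈ -1.5322)
(-2692 - 3971)/G = (-2692 - 3971)/(-26165401/17077094) = -6663*(-17077094/26165401) = 113784677322/26165401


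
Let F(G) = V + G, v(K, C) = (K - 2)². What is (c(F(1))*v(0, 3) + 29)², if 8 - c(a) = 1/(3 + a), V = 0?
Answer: 3600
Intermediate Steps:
v(K, C) = (-2 + K)²
F(G) = G (F(G) = 0 + G = G)
c(a) = 8 - 1/(3 + a)
(c(F(1))*v(0, 3) + 29)² = (((23 + 8*1)/(3 + 1))*(-2 + 0)² + 29)² = (((23 + 8)/4)*(-2)² + 29)² = (((¼)*31)*4 + 29)² = ((31/4)*4 + 29)² = (31 + 29)² = 60² = 3600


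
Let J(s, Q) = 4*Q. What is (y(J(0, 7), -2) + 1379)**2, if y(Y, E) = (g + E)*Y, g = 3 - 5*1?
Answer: 1605289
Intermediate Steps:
g = -2 (g = 3 - 5 = -2)
y(Y, E) = Y*(-2 + E) (y(Y, E) = (-2 + E)*Y = Y*(-2 + E))
(y(J(0, 7), -2) + 1379)**2 = ((4*7)*(-2 - 2) + 1379)**2 = (28*(-4) + 1379)**2 = (-112 + 1379)**2 = 1267**2 = 1605289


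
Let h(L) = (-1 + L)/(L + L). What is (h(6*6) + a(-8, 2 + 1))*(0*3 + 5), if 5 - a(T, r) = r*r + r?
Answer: -2345/72 ≈ -32.569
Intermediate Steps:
a(T, r) = 5 - r - r² (a(T, r) = 5 - (r*r + r) = 5 - (r² + r) = 5 - (r + r²) = 5 + (-r - r²) = 5 - r - r²)
h(L) = (-1 + L)/(2*L) (h(L) = (-1 + L)/((2*L)) = (-1 + L)*(1/(2*L)) = (-1 + L)/(2*L))
(h(6*6) + a(-8, 2 + 1))*(0*3 + 5) = ((-1 + 6*6)/(2*((6*6))) + (5 - (2 + 1) - (2 + 1)²))*(0*3 + 5) = ((½)*(-1 + 36)/36 + (5 - 1*3 - 1*3²))*(0 + 5) = ((½)*(1/36)*35 + (5 - 3 - 1*9))*5 = (35/72 + (5 - 3 - 9))*5 = (35/72 - 7)*5 = -469/72*5 = -2345/72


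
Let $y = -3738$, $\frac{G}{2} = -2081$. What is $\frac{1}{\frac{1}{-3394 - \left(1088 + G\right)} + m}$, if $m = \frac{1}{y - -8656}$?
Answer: $- \frac{786880}{2299} \approx -342.27$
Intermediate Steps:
$G = -4162$ ($G = 2 \left(-2081\right) = -4162$)
$m = \frac{1}{4918}$ ($m = \frac{1}{-3738 - -8656} = \frac{1}{-3738 + 8656} = \frac{1}{4918} \approx 0.00020333$)
$\frac{1}{\frac{1}{-3394 - \left(1088 + G\right)} + m} = \frac{1}{\frac{1}{-3394 - -3074} + \frac{1}{4918}} = \frac{1}{\frac{1}{-3394 + \left(-1088 + 4162\right)} + \frac{1}{4918}} = \frac{1}{\frac{1}{-3394 + 3074} + \frac{1}{4918}} = \frac{1}{\frac{1}{-320} + \frac{1}{4918}} = \frac{1}{- \frac{1}{320} + \frac{1}{4918}} = \frac{1}{- \frac{2299}{786880}} = - \frac{786880}{2299}$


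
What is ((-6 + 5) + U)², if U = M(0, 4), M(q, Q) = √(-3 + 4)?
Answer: 0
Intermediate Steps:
M(q, Q) = 1 (M(q, Q) = √1 = 1)
U = 1
((-6 + 5) + U)² = ((-6 + 5) + 1)² = (-1 + 1)² = 0² = 0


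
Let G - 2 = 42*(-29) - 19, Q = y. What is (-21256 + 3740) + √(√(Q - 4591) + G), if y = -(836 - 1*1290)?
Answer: -17516 + √(-1235 + I*√4137) ≈ -17515.0 + 35.154*I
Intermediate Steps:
y = 454 (y = -(836 - 1290) = -1*(-454) = 454)
Q = 454
G = -1235 (G = 2 + (42*(-29) - 19) = 2 + (-1218 - 19) = 2 - 1237 = -1235)
(-21256 + 3740) + √(√(Q - 4591) + G) = (-21256 + 3740) + √(√(454 - 4591) - 1235) = -17516 + √(√(-4137) - 1235) = -17516 + √(I*√4137 - 1235) = -17516 + √(-1235 + I*√4137)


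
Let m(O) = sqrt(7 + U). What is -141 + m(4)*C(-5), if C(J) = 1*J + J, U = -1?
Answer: -141 - 10*sqrt(6) ≈ -165.49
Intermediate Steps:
C(J) = 2*J (C(J) = J + J = 2*J)
m(O) = sqrt(6) (m(O) = sqrt(7 - 1) = sqrt(6))
-141 + m(4)*C(-5) = -141 + sqrt(6)*(2*(-5)) = -141 + sqrt(6)*(-10) = -141 - 10*sqrt(6)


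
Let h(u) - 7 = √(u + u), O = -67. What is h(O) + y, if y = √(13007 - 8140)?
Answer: 7 + √4867 + I*√134 ≈ 76.764 + 11.576*I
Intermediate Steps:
h(u) = 7 + √2*√u (h(u) = 7 + √(u + u) = 7 + √(2*u) = 7 + √2*√u)
y = √4867 ≈ 69.764
h(O) + y = (7 + √2*√(-67)) + √4867 = (7 + √2*(I*√67)) + √4867 = (7 + I*√134) + √4867 = 7 + √4867 + I*√134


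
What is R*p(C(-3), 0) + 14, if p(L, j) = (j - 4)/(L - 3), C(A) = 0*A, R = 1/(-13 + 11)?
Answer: 40/3 ≈ 13.333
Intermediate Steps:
R = -½ (R = 1/(-2) = -½ ≈ -0.50000)
C(A) = 0
p(L, j) = (-4 + j)/(-3 + L)
R*p(C(-3), 0) + 14 = -(-4 + 0)/(2*(-3 + 0)) + 14 = -(-4)/(2*(-3)) + 14 = -(-1)*(-4)/6 + 14 = -½*4/3 + 14 = -⅔ + 14 = 40/3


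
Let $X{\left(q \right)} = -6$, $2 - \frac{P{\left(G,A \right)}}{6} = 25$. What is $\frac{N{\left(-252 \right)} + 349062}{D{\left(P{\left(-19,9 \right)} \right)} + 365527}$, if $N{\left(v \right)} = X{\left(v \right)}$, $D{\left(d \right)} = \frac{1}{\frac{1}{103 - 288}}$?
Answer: $\frac{174528}{182671} \approx 0.95542$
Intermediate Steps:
$P{\left(G,A \right)} = -138$ ($P{\left(G,A \right)} = 12 - 150 = -138$)
$D{\left(d \right)} = -185$ ($D{\left(d \right)} = \frac{1}{\frac{1}{-185}} = \frac{1}{- \frac{1}{185}} = -185$)
$N{\left(v \right)} = -6$
$\frac{N{\left(-252 \right)} + 349062}{D{\left(P{\left(-19,9 \right)} \right)} + 365527} = \frac{-6 + 349062}{-185 + 365527} = \frac{349056}{365342} = 349056 \cdot \frac{1}{365342} = \frac{174528}{182671}$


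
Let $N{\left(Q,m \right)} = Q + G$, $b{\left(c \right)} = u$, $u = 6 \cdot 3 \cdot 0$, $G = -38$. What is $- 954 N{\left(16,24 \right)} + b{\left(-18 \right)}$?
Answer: $20988$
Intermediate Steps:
$u = 0$ ($u = 18 \cdot 0 = 0$)
$b{\left(c \right)} = 0$
$N{\left(Q,m \right)} = -38 + Q$ ($N{\left(Q,m \right)} = Q - 38 = -38 + Q$)
$- 954 N{\left(16,24 \right)} + b{\left(-18 \right)} = - 954 \left(-38 + 16\right) + 0 = \left(-954\right) \left(-22\right) + 0 = 20988 + 0 = 20988$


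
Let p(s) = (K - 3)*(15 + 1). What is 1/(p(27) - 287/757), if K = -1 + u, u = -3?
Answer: -757/85071 ≈ -0.0088985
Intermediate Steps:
K = -4 (K = -1 - 3 = -4)
p(s) = -112 (p(s) = (-4 - 3)*(15 + 1) = -7*16 = -112)
1/(p(27) - 287/757) = 1/(-112 - 287/757) = 1/(-85071/757) = -757/85071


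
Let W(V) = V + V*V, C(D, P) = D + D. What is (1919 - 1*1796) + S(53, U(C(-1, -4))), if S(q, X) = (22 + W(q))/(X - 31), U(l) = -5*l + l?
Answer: -55/23 ≈ -2.3913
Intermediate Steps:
C(D, P) = 2*D
U(l) = -4*l
W(V) = V + V²
S(q, X) = (22 + q*(1 + q))/(-31 + X) (S(q, X) = (22 + q*(1 + q))/(X - 31) = (22 + q*(1 + q))/(-31 + X))
(1919 - 1*1796) + S(53, U(C(-1, -4))) = (1919 - 1*1796) + (22 + 53*(1 + 53))/(-31 - 8*(-1)) = (1919 - 1796) + (22 + 53*54)/(-31 - 4*(-2)) = 123 + (22 + 2862)/(-31 + 8) = 123 + 2884/(-23) = 123 - 1/23*2884 = 123 - 2884/23 = -55/23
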